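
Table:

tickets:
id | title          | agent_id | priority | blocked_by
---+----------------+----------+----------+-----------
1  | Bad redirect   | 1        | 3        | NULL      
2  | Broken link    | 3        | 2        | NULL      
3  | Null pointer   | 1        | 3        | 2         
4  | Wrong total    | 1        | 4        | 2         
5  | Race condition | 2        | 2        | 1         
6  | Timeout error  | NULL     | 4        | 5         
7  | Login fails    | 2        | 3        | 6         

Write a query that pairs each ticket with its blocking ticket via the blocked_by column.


This is a self-join: tickets is joined to a second copy of itself, matching each row's blocked_by to another row's id. Use LEFT JOIN so rows with blocked_by=NULL are kept.
  - ticket 1 (Bad redirect): blocked_by=NULL -> NULL
  - ticket 2 (Broken link): blocked_by=NULL -> NULL
  - ticket 3 (Null pointer): blocked_by=2 -> Broken link
  - ticket 4 (Wrong total): blocked_by=2 -> Broken link
  - ticket 5 (Race condition): blocked_by=1 -> Bad redirect
  - ticket 6 (Timeout error): blocked_by=5 -> Race condition
  - ticket 7 (Login fails): blocked_by=6 -> Timeout error

SQL:
SELECT a.title AS item, b.title AS blocked_by
FROM tickets a
LEFT JOIN tickets b ON a.blocked_by = b.id

Result:
item           | blocked_by    
---------------+---------------
Bad redirect   | NULL          
Broken link    | NULL          
Null pointer   | Broken link   
Wrong total    | Broken link   
Race condition | Bad redirect  
Timeout error  | Race condition
Login fails    | Timeout error 


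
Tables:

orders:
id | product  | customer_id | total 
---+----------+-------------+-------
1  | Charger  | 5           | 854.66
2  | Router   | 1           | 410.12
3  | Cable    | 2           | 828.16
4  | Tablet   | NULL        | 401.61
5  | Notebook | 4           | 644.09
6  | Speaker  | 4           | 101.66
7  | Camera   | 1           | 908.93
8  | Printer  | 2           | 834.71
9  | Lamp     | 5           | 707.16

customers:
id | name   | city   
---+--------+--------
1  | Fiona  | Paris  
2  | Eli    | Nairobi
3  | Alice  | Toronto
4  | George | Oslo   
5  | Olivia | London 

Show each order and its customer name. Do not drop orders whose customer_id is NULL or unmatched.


LEFT JOIN keeps every row from orders (the left table); where customer_id has no match in customers, the customer columns become NULL. Walk through each order:
  - order 1 (Charger): customer_id=5 -> matches Olivia
  - order 2 (Router): customer_id=1 -> matches Fiona
  - order 3 (Cable): customer_id=2 -> matches Eli
  - order 4 (Tablet): customer_id=NULL, no match -> kept with NULL
  - order 5 (Notebook): customer_id=4 -> matches George
  - order 6 (Speaker): customer_id=4 -> matches George
  - order 7 (Camera): customer_id=1 -> matches Fiona
  - order 8 (Printer): customer_id=2 -> matches Eli
  - order 9 (Lamp): customer_id=5 -> matches Olivia
All 9 rows appear; 1 has NULL customer.

SQL:
SELECT a.product, b.name AS customer
FROM orders a
LEFT JOIN customers b ON a.customer_id = b.id

Result:
product  | customer
---------+---------
Charger  | Olivia  
Router   | Fiona   
Cable    | Eli     
Tablet   | NULL    
Notebook | George  
Speaker  | George  
Camera   | Fiona   
Printer  | Eli     
Lamp     | Olivia  


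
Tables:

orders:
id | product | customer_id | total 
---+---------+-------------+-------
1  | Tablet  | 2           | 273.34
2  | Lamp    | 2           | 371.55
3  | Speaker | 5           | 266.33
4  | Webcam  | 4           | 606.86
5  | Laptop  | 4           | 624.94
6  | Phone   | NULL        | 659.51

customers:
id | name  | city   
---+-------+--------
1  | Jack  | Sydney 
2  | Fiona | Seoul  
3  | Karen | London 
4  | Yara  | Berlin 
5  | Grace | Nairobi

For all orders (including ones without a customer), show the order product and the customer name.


LEFT JOIN keeps every row from orders (the left table); where customer_id has no match in customers, the customer columns become NULL. Walk through each order:
  - order 1 (Tablet): customer_id=2 -> matches Fiona
  - order 2 (Lamp): customer_id=2 -> matches Fiona
  - order 3 (Speaker): customer_id=5 -> matches Grace
  - order 4 (Webcam): customer_id=4 -> matches Yara
  - order 5 (Laptop): customer_id=4 -> matches Yara
  - order 6 (Phone): customer_id=NULL, no match -> kept with NULL
All 6 rows appear; 1 has NULL customer.

SQL:
SELECT a.product, b.name AS customer
FROM orders a
LEFT JOIN customers b ON a.customer_id = b.id

Result:
product | customer
--------+---------
Tablet  | Fiona   
Lamp    | Fiona   
Speaker | Grace   
Webcam  | Yara    
Laptop  | Yara    
Phone   | NULL    


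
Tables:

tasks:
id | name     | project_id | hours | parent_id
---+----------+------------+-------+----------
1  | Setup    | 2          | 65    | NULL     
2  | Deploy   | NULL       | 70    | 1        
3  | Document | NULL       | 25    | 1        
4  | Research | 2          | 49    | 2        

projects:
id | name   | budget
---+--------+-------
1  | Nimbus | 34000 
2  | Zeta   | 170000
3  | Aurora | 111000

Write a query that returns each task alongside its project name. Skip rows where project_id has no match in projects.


INNER JOIN keeps only tasks rows whose project_id matches an id in projects. Walk through each task:
  - task 1 (Setup): project_id=2 -> matches Zeta
  - task 2 (Deploy): project_id=NULL, no match -> dropped
  - task 3 (Document): project_id=NULL, no match -> dropped
  - task 4 (Research): project_id=2 -> matches Zeta
So 2 of 4 rows are dropped.

SQL:
SELECT a.name, b.name AS project
FROM tasks a
INNER JOIN projects b ON a.project_id = b.id

Result:
name     | project
---------+--------
Setup    | Zeta   
Research | Zeta   


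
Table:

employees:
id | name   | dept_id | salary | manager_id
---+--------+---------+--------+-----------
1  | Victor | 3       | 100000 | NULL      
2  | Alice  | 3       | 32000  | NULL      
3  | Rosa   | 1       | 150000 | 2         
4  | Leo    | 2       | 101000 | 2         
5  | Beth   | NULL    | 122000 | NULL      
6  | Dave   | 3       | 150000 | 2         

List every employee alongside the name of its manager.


This is a self-join: employees is joined to a second copy of itself, matching each row's manager_id to another row's id. Use LEFT JOIN so rows with manager_id=NULL are kept.
  - employee 1 (Victor): manager_id=NULL -> NULL
  - employee 2 (Alice): manager_id=NULL -> NULL
  - employee 3 (Rosa): manager_id=2 -> Alice
  - employee 4 (Leo): manager_id=2 -> Alice
  - employee 5 (Beth): manager_id=NULL -> NULL
  - employee 6 (Dave): manager_id=2 -> Alice

SQL:
SELECT a.name AS item, b.name AS manager
FROM employees a
LEFT JOIN employees b ON a.manager_id = b.id

Result:
item   | manager
-------+--------
Victor | NULL   
Alice  | NULL   
Rosa   | Alice  
Leo    | Alice  
Beth   | NULL   
Dave   | Alice  


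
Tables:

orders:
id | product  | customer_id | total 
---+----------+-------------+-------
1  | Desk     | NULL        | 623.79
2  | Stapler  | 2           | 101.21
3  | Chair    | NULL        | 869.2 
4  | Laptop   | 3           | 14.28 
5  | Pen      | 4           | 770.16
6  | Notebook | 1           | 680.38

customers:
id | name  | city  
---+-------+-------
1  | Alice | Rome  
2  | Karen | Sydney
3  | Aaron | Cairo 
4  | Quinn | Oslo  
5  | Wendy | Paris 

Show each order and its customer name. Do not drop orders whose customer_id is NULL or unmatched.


LEFT JOIN keeps every row from orders (the left table); where customer_id has no match in customers, the customer columns become NULL. Walk through each order:
  - order 1 (Desk): customer_id=NULL, no match -> kept with NULL
  - order 2 (Stapler): customer_id=2 -> matches Karen
  - order 3 (Chair): customer_id=NULL, no match -> kept with NULL
  - order 4 (Laptop): customer_id=3 -> matches Aaron
  - order 5 (Pen): customer_id=4 -> matches Quinn
  - order 6 (Notebook): customer_id=1 -> matches Alice
All 6 rows appear; 2 have NULL customer.

SQL:
SELECT a.product, b.name AS customer
FROM orders a
LEFT JOIN customers b ON a.customer_id = b.id

Result:
product  | customer
---------+---------
Desk     | NULL    
Stapler  | Karen   
Chair    | NULL    
Laptop   | Aaron   
Pen      | Quinn   
Notebook | Alice   


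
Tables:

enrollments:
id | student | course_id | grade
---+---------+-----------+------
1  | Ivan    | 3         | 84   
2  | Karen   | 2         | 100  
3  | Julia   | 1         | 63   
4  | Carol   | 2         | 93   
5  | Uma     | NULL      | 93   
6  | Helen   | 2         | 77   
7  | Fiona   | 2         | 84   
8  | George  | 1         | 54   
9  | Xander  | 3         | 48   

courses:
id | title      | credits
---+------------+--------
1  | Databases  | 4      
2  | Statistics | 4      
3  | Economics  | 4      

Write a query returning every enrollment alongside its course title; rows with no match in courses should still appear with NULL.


LEFT JOIN keeps every row from enrollments (the left table); where course_id has no match in courses, the course columns become NULL. Walk through each enrollment:
  - enrollment 1 (Ivan): course_id=3 -> matches Economics
  - enrollment 2 (Karen): course_id=2 -> matches Statistics
  - enrollment 3 (Julia): course_id=1 -> matches Databases
  - enrollment 4 (Carol): course_id=2 -> matches Statistics
  - enrollment 5 (Uma): course_id=NULL, no match -> kept with NULL
  - enrollment 6 (Helen): course_id=2 -> matches Statistics
  - enrollment 7 (Fiona): course_id=2 -> matches Statistics
  - enrollment 8 (George): course_id=1 -> matches Databases
  - enrollment 9 (Xander): course_id=3 -> matches Economics
All 9 rows appear; 1 has NULL course.

SQL:
SELECT a.student, b.title AS course
FROM enrollments a
LEFT JOIN courses b ON a.course_id = b.id

Result:
student | course    
--------+-----------
Ivan    | Economics 
Karen   | Statistics
Julia   | Databases 
Carol   | Statistics
Uma     | NULL      
Helen   | Statistics
Fiona   | Statistics
George  | Databases 
Xander  | Economics 


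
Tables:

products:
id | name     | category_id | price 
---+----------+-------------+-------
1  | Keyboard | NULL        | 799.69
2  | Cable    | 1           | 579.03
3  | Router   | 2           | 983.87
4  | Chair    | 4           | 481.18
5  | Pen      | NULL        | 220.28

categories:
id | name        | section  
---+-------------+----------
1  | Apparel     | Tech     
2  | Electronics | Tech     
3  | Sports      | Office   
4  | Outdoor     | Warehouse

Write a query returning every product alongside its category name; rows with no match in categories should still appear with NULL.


LEFT JOIN keeps every row from products (the left table); where category_id has no match in categories, the category columns become NULL. Walk through each product:
  - product 1 (Keyboard): category_id=NULL, no match -> kept with NULL
  - product 2 (Cable): category_id=1 -> matches Apparel
  - product 3 (Router): category_id=2 -> matches Electronics
  - product 4 (Chair): category_id=4 -> matches Outdoor
  - product 5 (Pen): category_id=NULL, no match -> kept with NULL
All 5 rows appear; 2 have NULL category.

SQL:
SELECT a.name, b.name AS category
FROM products a
LEFT JOIN categories b ON a.category_id = b.id

Result:
name     | category   
---------+------------
Keyboard | NULL       
Cable    | Apparel    
Router   | Electronics
Chair    | Outdoor    
Pen      | NULL       


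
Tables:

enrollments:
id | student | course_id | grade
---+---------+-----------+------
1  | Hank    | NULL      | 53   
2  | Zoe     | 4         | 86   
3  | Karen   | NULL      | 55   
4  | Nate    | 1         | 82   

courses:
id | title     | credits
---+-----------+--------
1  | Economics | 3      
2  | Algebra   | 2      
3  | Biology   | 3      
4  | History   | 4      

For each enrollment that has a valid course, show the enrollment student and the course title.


INNER JOIN keeps only enrollments rows whose course_id matches an id in courses. Walk through each enrollment:
  - enrollment 1 (Hank): course_id=NULL, no match -> dropped
  - enrollment 2 (Zoe): course_id=4 -> matches History
  - enrollment 3 (Karen): course_id=NULL, no match -> dropped
  - enrollment 4 (Nate): course_id=1 -> matches Economics
So 2 of 4 rows are dropped.

SQL:
SELECT a.student, b.title AS course
FROM enrollments a
INNER JOIN courses b ON a.course_id = b.id

Result:
student | course   
--------+----------
Zoe     | History  
Nate    | Economics


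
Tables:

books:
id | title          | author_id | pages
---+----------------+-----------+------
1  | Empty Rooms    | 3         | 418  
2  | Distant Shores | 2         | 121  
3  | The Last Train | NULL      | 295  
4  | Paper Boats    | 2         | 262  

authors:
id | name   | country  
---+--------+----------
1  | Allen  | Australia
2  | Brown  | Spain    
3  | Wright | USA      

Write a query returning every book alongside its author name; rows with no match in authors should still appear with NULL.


LEFT JOIN keeps every row from books (the left table); where author_id has no match in authors, the author columns become NULL. Walk through each book:
  - book 1 (Empty Rooms): author_id=3 -> matches Wright
  - book 2 (Distant Shores): author_id=2 -> matches Brown
  - book 3 (The Last Train): author_id=NULL, no match -> kept with NULL
  - book 4 (Paper Boats): author_id=2 -> matches Brown
All 4 rows appear; 1 has NULL author.

SQL:
SELECT a.title, b.name AS author
FROM books a
LEFT JOIN authors b ON a.author_id = b.id

Result:
title          | author
---------------+-------
Empty Rooms    | Wright
Distant Shores | Brown 
The Last Train | NULL  
Paper Boats    | Brown 


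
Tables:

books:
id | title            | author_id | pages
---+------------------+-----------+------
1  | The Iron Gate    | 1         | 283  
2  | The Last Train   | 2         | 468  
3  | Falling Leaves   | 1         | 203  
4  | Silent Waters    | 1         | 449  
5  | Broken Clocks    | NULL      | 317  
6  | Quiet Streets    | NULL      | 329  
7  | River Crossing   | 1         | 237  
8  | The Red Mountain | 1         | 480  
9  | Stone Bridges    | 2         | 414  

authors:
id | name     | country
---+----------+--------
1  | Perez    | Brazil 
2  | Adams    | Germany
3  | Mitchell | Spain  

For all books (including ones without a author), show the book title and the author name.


LEFT JOIN keeps every row from books (the left table); where author_id has no match in authors, the author columns become NULL. Walk through each book:
  - book 1 (The Iron Gate): author_id=1 -> matches Perez
  - book 2 (The Last Train): author_id=2 -> matches Adams
  - book 3 (Falling Leaves): author_id=1 -> matches Perez
  - book 4 (Silent Waters): author_id=1 -> matches Perez
  - book 5 (Broken Clocks): author_id=NULL, no match -> kept with NULL
  - book 6 (Quiet Streets): author_id=NULL, no match -> kept with NULL
  - book 7 (River Crossing): author_id=1 -> matches Perez
  - book 8 (The Red Mountain): author_id=1 -> matches Perez
  - book 9 (Stone Bridges): author_id=2 -> matches Adams
All 9 rows appear; 2 have NULL author.

SQL:
SELECT a.title, b.name AS author
FROM books a
LEFT JOIN authors b ON a.author_id = b.id

Result:
title            | author
-----------------+-------
The Iron Gate    | Perez 
The Last Train   | Adams 
Falling Leaves   | Perez 
Silent Waters    | Perez 
Broken Clocks    | NULL  
Quiet Streets    | NULL  
River Crossing   | Perez 
The Red Mountain | Perez 
Stone Bridges    | Adams 


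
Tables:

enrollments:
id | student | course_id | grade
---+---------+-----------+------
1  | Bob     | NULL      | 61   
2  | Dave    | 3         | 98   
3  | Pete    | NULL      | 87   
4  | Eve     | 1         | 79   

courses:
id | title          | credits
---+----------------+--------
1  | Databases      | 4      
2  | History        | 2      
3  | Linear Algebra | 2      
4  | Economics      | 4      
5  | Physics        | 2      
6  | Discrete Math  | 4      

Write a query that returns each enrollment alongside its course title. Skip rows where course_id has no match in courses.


INNER JOIN keeps only enrollments rows whose course_id matches an id in courses. Walk through each enrollment:
  - enrollment 1 (Bob): course_id=NULL, no match -> dropped
  - enrollment 2 (Dave): course_id=3 -> matches Linear Algebra
  - enrollment 3 (Pete): course_id=NULL, no match -> dropped
  - enrollment 4 (Eve): course_id=1 -> matches Databases
So 2 of 4 rows are dropped.

SQL:
SELECT a.student, b.title AS course
FROM enrollments a
INNER JOIN courses b ON a.course_id = b.id

Result:
student | course        
--------+---------------
Dave    | Linear Algebra
Eve     | Databases     


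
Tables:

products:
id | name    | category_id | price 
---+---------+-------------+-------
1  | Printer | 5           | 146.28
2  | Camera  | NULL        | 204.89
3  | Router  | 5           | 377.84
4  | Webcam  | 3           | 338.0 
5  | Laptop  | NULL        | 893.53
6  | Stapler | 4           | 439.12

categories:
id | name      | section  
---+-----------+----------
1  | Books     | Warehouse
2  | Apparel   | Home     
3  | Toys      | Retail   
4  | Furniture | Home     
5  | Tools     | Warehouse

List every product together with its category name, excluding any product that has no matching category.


INNER JOIN keeps only products rows whose category_id matches an id in categories. Walk through each product:
  - product 1 (Printer): category_id=5 -> matches Tools
  - product 2 (Camera): category_id=NULL, no match -> dropped
  - product 3 (Router): category_id=5 -> matches Tools
  - product 4 (Webcam): category_id=3 -> matches Toys
  - product 5 (Laptop): category_id=NULL, no match -> dropped
  - product 6 (Stapler): category_id=4 -> matches Furniture
So 2 of 6 rows are dropped.

SQL:
SELECT a.name, b.name AS category
FROM products a
INNER JOIN categories b ON a.category_id = b.id

Result:
name    | category 
--------+----------
Printer | Tools    
Router  | Tools    
Webcam  | Toys     
Stapler | Furniture


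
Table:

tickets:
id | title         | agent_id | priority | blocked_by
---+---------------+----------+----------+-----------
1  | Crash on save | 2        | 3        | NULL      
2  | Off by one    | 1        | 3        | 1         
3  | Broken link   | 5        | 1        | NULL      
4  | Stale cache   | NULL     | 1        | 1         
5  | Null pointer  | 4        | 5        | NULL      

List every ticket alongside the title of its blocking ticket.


This is a self-join: tickets is joined to a second copy of itself, matching each row's blocked_by to another row's id. Use LEFT JOIN so rows with blocked_by=NULL are kept.
  - ticket 1 (Crash on save): blocked_by=NULL -> NULL
  - ticket 2 (Off by one): blocked_by=1 -> Crash on save
  - ticket 3 (Broken link): blocked_by=NULL -> NULL
  - ticket 4 (Stale cache): blocked_by=1 -> Crash on save
  - ticket 5 (Null pointer): blocked_by=NULL -> NULL

SQL:
SELECT a.title AS item, b.title AS blocked_by
FROM tickets a
LEFT JOIN tickets b ON a.blocked_by = b.id

Result:
item          | blocked_by   
--------------+--------------
Crash on save | NULL         
Off by one    | Crash on save
Broken link   | NULL         
Stale cache   | Crash on save
Null pointer  | NULL         


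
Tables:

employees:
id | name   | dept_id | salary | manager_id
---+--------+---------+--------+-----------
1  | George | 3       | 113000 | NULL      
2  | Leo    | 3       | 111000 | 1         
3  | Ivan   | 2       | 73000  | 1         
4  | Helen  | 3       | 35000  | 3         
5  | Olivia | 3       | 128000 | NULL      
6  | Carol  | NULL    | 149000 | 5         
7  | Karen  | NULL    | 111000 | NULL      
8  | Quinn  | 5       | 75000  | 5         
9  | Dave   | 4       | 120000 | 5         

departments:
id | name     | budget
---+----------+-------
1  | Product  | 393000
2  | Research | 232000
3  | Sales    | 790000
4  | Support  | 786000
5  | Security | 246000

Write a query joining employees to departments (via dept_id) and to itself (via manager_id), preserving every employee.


Two LEFT JOINs from the same base table employees: one to departments via dept_id, one to employees itself via manager_id. Both are LEFT so every employee is preserved.
Match against departments:
  - employee 1 (George): dept_id=3 -> matches Sales
  - employee 2 (Leo): dept_id=3 -> matches Sales
  - employee 3 (Ivan): dept_id=2 -> matches Research
  - employee 4 (Helen): dept_id=3 -> matches Sales
  - employee 5 (Olivia): dept_id=3 -> matches Sales
  - employee 6 (Carol): dept_id=NULL, no match -> kept with NULL
  - employee 7 (Karen): dept_id=NULL, no match -> kept with NULL
  - employee 8 (Quinn): dept_id=5 -> matches Security
  - employee 9 (Dave): dept_id=4 -> matches Support
Match against employees (self):
  - employee 1 (George): manager_id=NULL -> NULL
  - employee 2 (Leo): manager_id=1 -> George
  - employee 3 (Ivan): manager_id=1 -> George
  - employee 4 (Helen): manager_id=3 -> Ivan
  - employee 5 (Olivia): manager_id=NULL -> NULL
  - employee 6 (Carol): manager_id=5 -> Olivia
  - employee 7 (Karen): manager_id=NULL -> NULL
  - employee 8 (Quinn): manager_id=5 -> Olivia
  - employee 9 (Dave): manager_id=5 -> Olivia

SQL:
SELECT a.name, b.name AS department, c.name AS manager
FROM employees a
LEFT JOIN departments b ON a.dept_id = b.id
LEFT JOIN employees c ON a.manager_id = c.id

Result:
name   | department | manager
-------+------------+--------
George | Sales      | NULL   
Leo    | Sales      | George 
Ivan   | Research   | George 
Helen  | Sales      | Ivan   
Olivia | Sales      | NULL   
Carol  | NULL       | Olivia 
Karen  | NULL       | NULL   
Quinn  | Security   | Olivia 
Dave   | Support    | Olivia 


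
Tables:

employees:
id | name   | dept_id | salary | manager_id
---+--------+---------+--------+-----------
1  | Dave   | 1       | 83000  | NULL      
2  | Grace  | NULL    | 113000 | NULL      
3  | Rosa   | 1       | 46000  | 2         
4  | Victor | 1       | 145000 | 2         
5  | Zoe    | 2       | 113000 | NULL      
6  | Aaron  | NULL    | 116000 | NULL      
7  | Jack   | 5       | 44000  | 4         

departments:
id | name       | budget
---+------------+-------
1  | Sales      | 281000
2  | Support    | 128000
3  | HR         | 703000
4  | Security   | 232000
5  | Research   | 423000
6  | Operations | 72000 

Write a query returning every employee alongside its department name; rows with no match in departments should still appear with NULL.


LEFT JOIN keeps every row from employees (the left table); where dept_id has no match in departments, the department columns become NULL. Walk through each employee:
  - employee 1 (Dave): dept_id=1 -> matches Sales
  - employee 2 (Grace): dept_id=NULL, no match -> kept with NULL
  - employee 3 (Rosa): dept_id=1 -> matches Sales
  - employee 4 (Victor): dept_id=1 -> matches Sales
  - employee 5 (Zoe): dept_id=2 -> matches Support
  - employee 6 (Aaron): dept_id=NULL, no match -> kept with NULL
  - employee 7 (Jack): dept_id=5 -> matches Research
All 7 rows appear; 2 have NULL department.

SQL:
SELECT a.name, b.name AS department
FROM employees a
LEFT JOIN departments b ON a.dept_id = b.id

Result:
name   | department
-------+-----------
Dave   | Sales     
Grace  | NULL      
Rosa   | Sales     
Victor | Sales     
Zoe    | Support   
Aaron  | NULL      
Jack   | Research  


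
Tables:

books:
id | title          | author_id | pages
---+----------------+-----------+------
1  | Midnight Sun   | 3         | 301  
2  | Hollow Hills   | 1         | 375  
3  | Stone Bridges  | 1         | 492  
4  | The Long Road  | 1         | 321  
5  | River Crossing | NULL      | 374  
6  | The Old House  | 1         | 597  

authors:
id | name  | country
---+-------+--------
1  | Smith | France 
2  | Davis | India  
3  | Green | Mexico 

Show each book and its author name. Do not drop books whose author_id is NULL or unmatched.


LEFT JOIN keeps every row from books (the left table); where author_id has no match in authors, the author columns become NULL. Walk through each book:
  - book 1 (Midnight Sun): author_id=3 -> matches Green
  - book 2 (Hollow Hills): author_id=1 -> matches Smith
  - book 3 (Stone Bridges): author_id=1 -> matches Smith
  - book 4 (The Long Road): author_id=1 -> matches Smith
  - book 5 (River Crossing): author_id=NULL, no match -> kept with NULL
  - book 6 (The Old House): author_id=1 -> matches Smith
All 6 rows appear; 1 has NULL author.

SQL:
SELECT a.title, b.name AS author
FROM books a
LEFT JOIN authors b ON a.author_id = b.id

Result:
title          | author
---------------+-------
Midnight Sun   | Green 
Hollow Hills   | Smith 
Stone Bridges  | Smith 
The Long Road  | Smith 
River Crossing | NULL  
The Old House  | Smith 


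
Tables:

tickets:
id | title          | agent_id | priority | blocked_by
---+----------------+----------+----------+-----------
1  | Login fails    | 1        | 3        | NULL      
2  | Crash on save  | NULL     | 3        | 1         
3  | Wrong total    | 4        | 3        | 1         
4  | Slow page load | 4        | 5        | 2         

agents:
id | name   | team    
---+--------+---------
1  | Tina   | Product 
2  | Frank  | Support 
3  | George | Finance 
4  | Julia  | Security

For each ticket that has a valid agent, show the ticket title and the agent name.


INNER JOIN keeps only tickets rows whose agent_id matches an id in agents. Walk through each ticket:
  - ticket 1 (Login fails): agent_id=1 -> matches Tina
  - ticket 2 (Crash on save): agent_id=NULL, no match -> dropped
  - ticket 3 (Wrong total): agent_id=4 -> matches Julia
  - ticket 4 (Slow page load): agent_id=4 -> matches Julia
So 1 of 4 rows is dropped.

SQL:
SELECT a.title, b.name AS agent
FROM tickets a
INNER JOIN agents b ON a.agent_id = b.id

Result:
title          | agent
---------------+------
Login fails    | Tina 
Wrong total    | Julia
Slow page load | Julia


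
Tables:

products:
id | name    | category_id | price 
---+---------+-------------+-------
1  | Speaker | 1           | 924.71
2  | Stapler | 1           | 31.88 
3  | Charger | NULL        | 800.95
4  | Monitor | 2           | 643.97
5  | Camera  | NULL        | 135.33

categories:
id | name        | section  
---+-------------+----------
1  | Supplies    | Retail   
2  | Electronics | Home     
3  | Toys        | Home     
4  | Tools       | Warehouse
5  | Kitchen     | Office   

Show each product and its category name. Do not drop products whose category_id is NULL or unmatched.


LEFT JOIN keeps every row from products (the left table); where category_id has no match in categories, the category columns become NULL. Walk through each product:
  - product 1 (Speaker): category_id=1 -> matches Supplies
  - product 2 (Stapler): category_id=1 -> matches Supplies
  - product 3 (Charger): category_id=NULL, no match -> kept with NULL
  - product 4 (Monitor): category_id=2 -> matches Electronics
  - product 5 (Camera): category_id=NULL, no match -> kept with NULL
All 5 rows appear; 2 have NULL category.

SQL:
SELECT a.name, b.name AS category
FROM products a
LEFT JOIN categories b ON a.category_id = b.id

Result:
name    | category   
--------+------------
Speaker | Supplies   
Stapler | Supplies   
Charger | NULL       
Monitor | Electronics
Camera  | NULL       


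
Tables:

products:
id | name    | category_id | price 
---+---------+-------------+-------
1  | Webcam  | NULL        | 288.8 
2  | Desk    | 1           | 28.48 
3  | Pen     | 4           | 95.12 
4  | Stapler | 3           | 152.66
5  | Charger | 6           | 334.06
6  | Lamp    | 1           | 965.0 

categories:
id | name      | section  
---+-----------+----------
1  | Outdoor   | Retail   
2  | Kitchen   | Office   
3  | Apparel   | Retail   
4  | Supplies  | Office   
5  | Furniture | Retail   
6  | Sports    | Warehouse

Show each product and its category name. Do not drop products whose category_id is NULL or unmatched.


LEFT JOIN keeps every row from products (the left table); where category_id has no match in categories, the category columns become NULL. Walk through each product:
  - product 1 (Webcam): category_id=NULL, no match -> kept with NULL
  - product 2 (Desk): category_id=1 -> matches Outdoor
  - product 3 (Pen): category_id=4 -> matches Supplies
  - product 4 (Stapler): category_id=3 -> matches Apparel
  - product 5 (Charger): category_id=6 -> matches Sports
  - product 6 (Lamp): category_id=1 -> matches Outdoor
All 6 rows appear; 1 has NULL category.

SQL:
SELECT a.name, b.name AS category
FROM products a
LEFT JOIN categories b ON a.category_id = b.id

Result:
name    | category
--------+---------
Webcam  | NULL    
Desk    | Outdoor 
Pen     | Supplies
Stapler | Apparel 
Charger | Sports  
Lamp    | Outdoor 


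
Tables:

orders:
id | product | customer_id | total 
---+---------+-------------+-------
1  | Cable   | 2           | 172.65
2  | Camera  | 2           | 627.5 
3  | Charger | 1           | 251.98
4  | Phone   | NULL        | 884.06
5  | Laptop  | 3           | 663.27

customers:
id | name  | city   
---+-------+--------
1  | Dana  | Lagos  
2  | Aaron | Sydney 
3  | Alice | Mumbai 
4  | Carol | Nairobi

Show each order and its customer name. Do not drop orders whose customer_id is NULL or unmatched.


LEFT JOIN keeps every row from orders (the left table); where customer_id has no match in customers, the customer columns become NULL. Walk through each order:
  - order 1 (Cable): customer_id=2 -> matches Aaron
  - order 2 (Camera): customer_id=2 -> matches Aaron
  - order 3 (Charger): customer_id=1 -> matches Dana
  - order 4 (Phone): customer_id=NULL, no match -> kept with NULL
  - order 5 (Laptop): customer_id=3 -> matches Alice
All 5 rows appear; 1 has NULL customer.

SQL:
SELECT a.product, b.name AS customer
FROM orders a
LEFT JOIN customers b ON a.customer_id = b.id

Result:
product | customer
--------+---------
Cable   | Aaron   
Camera  | Aaron   
Charger | Dana    
Phone   | NULL    
Laptop  | Alice   


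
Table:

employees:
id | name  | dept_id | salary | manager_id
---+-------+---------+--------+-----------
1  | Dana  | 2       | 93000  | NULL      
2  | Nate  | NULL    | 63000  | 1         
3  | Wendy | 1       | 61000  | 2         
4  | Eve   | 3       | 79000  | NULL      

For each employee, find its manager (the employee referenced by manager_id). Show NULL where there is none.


This is a self-join: employees is joined to a second copy of itself, matching each row's manager_id to another row's id. Use LEFT JOIN so rows with manager_id=NULL are kept.
  - employee 1 (Dana): manager_id=NULL -> NULL
  - employee 2 (Nate): manager_id=1 -> Dana
  - employee 3 (Wendy): manager_id=2 -> Nate
  - employee 4 (Eve): manager_id=NULL -> NULL

SQL:
SELECT a.name AS item, b.name AS manager
FROM employees a
LEFT JOIN employees b ON a.manager_id = b.id

Result:
item  | manager
------+--------
Dana  | NULL   
Nate  | Dana   
Wendy | Nate   
Eve   | NULL   


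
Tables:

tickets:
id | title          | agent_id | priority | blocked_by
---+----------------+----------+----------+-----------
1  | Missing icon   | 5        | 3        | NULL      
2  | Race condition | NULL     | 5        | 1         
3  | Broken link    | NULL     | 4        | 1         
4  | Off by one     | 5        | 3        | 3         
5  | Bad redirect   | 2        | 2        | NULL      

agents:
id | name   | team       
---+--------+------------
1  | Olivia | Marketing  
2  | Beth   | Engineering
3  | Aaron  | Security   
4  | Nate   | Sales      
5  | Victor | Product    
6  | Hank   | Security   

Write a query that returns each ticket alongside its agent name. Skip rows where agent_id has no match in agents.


INNER JOIN keeps only tickets rows whose agent_id matches an id in agents. Walk through each ticket:
  - ticket 1 (Missing icon): agent_id=5 -> matches Victor
  - ticket 2 (Race condition): agent_id=NULL, no match -> dropped
  - ticket 3 (Broken link): agent_id=NULL, no match -> dropped
  - ticket 4 (Off by one): agent_id=5 -> matches Victor
  - ticket 5 (Bad redirect): agent_id=2 -> matches Beth
So 2 of 5 rows are dropped.

SQL:
SELECT a.title, b.name AS agent
FROM tickets a
INNER JOIN agents b ON a.agent_id = b.id

Result:
title        | agent 
-------------+-------
Missing icon | Victor
Off by one   | Victor
Bad redirect | Beth  


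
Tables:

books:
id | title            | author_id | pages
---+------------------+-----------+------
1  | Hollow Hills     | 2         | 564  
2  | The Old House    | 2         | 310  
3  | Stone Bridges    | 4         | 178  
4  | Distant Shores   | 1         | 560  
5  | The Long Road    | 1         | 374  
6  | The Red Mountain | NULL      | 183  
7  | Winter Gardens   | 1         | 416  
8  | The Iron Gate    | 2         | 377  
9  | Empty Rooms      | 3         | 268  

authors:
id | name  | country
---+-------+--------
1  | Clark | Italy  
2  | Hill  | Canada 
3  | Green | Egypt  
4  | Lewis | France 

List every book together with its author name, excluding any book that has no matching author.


INNER JOIN keeps only books rows whose author_id matches an id in authors. Walk through each book:
  - book 1 (Hollow Hills): author_id=2 -> matches Hill
  - book 2 (The Old House): author_id=2 -> matches Hill
  - book 3 (Stone Bridges): author_id=4 -> matches Lewis
  - book 4 (Distant Shores): author_id=1 -> matches Clark
  - book 5 (The Long Road): author_id=1 -> matches Clark
  - book 6 (The Red Mountain): author_id=NULL, no match -> dropped
  - book 7 (Winter Gardens): author_id=1 -> matches Clark
  - book 8 (The Iron Gate): author_id=2 -> matches Hill
  - book 9 (Empty Rooms): author_id=3 -> matches Green
So 1 of 9 rows is dropped.

SQL:
SELECT a.title, b.name AS author
FROM books a
INNER JOIN authors b ON a.author_id = b.id

Result:
title          | author
---------------+-------
Hollow Hills   | Hill  
The Old House  | Hill  
Stone Bridges  | Lewis 
Distant Shores | Clark 
The Long Road  | Clark 
Winter Gardens | Clark 
The Iron Gate  | Hill  
Empty Rooms    | Green 


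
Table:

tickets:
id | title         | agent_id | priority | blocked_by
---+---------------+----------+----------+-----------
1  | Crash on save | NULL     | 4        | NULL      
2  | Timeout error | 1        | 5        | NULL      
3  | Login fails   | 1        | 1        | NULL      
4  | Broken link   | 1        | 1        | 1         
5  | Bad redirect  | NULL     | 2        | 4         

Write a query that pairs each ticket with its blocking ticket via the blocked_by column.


This is a self-join: tickets is joined to a second copy of itself, matching each row's blocked_by to another row's id. Use LEFT JOIN so rows with blocked_by=NULL are kept.
  - ticket 1 (Crash on save): blocked_by=NULL -> NULL
  - ticket 2 (Timeout error): blocked_by=NULL -> NULL
  - ticket 3 (Login fails): blocked_by=NULL -> NULL
  - ticket 4 (Broken link): blocked_by=1 -> Crash on save
  - ticket 5 (Bad redirect): blocked_by=4 -> Broken link

SQL:
SELECT a.title AS item, b.title AS blocked_by
FROM tickets a
LEFT JOIN tickets b ON a.blocked_by = b.id

Result:
item          | blocked_by   
--------------+--------------
Crash on save | NULL         
Timeout error | NULL         
Login fails   | NULL         
Broken link   | Crash on save
Bad redirect  | Broken link  


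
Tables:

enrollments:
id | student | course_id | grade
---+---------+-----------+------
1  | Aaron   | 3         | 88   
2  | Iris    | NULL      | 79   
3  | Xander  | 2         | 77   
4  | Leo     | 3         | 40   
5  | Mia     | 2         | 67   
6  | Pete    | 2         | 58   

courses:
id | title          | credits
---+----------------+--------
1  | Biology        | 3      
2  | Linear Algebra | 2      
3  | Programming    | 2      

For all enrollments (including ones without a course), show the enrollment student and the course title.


LEFT JOIN keeps every row from enrollments (the left table); where course_id has no match in courses, the course columns become NULL. Walk through each enrollment:
  - enrollment 1 (Aaron): course_id=3 -> matches Programming
  - enrollment 2 (Iris): course_id=NULL, no match -> kept with NULL
  - enrollment 3 (Xander): course_id=2 -> matches Linear Algebra
  - enrollment 4 (Leo): course_id=3 -> matches Programming
  - enrollment 5 (Mia): course_id=2 -> matches Linear Algebra
  - enrollment 6 (Pete): course_id=2 -> matches Linear Algebra
All 6 rows appear; 1 has NULL course.

SQL:
SELECT a.student, b.title AS course
FROM enrollments a
LEFT JOIN courses b ON a.course_id = b.id

Result:
student | course        
--------+---------------
Aaron   | Programming   
Iris    | NULL          
Xander  | Linear Algebra
Leo     | Programming   
Mia     | Linear Algebra
Pete    | Linear Algebra


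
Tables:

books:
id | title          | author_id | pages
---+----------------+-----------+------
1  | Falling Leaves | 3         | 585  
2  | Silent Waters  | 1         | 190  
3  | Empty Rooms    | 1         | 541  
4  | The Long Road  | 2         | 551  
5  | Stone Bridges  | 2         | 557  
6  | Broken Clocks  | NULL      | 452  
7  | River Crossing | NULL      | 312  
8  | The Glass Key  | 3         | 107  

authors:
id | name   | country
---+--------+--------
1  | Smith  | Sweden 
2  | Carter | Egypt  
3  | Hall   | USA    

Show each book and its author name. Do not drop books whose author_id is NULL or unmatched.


LEFT JOIN keeps every row from books (the left table); where author_id has no match in authors, the author columns become NULL. Walk through each book:
  - book 1 (Falling Leaves): author_id=3 -> matches Hall
  - book 2 (Silent Waters): author_id=1 -> matches Smith
  - book 3 (Empty Rooms): author_id=1 -> matches Smith
  - book 4 (The Long Road): author_id=2 -> matches Carter
  - book 5 (Stone Bridges): author_id=2 -> matches Carter
  - book 6 (Broken Clocks): author_id=NULL, no match -> kept with NULL
  - book 7 (River Crossing): author_id=NULL, no match -> kept with NULL
  - book 8 (The Glass Key): author_id=3 -> matches Hall
All 8 rows appear; 2 have NULL author.

SQL:
SELECT a.title, b.name AS author
FROM books a
LEFT JOIN authors b ON a.author_id = b.id

Result:
title          | author
---------------+-------
Falling Leaves | Hall  
Silent Waters  | Smith 
Empty Rooms    | Smith 
The Long Road  | Carter
Stone Bridges  | Carter
Broken Clocks  | NULL  
River Crossing | NULL  
The Glass Key  | Hall  


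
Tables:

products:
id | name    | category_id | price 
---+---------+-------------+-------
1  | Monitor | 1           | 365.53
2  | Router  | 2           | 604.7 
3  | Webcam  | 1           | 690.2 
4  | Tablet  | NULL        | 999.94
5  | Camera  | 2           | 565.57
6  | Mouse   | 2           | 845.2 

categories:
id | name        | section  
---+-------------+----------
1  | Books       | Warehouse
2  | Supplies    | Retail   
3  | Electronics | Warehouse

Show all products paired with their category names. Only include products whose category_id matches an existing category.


INNER JOIN keeps only products rows whose category_id matches an id in categories. Walk through each product:
  - product 1 (Monitor): category_id=1 -> matches Books
  - product 2 (Router): category_id=2 -> matches Supplies
  - product 3 (Webcam): category_id=1 -> matches Books
  - product 4 (Tablet): category_id=NULL, no match -> dropped
  - product 5 (Camera): category_id=2 -> matches Supplies
  - product 6 (Mouse): category_id=2 -> matches Supplies
So 1 of 6 rows is dropped.

SQL:
SELECT a.name, b.name AS category
FROM products a
INNER JOIN categories b ON a.category_id = b.id

Result:
name    | category
--------+---------
Monitor | Books   
Router  | Supplies
Webcam  | Books   
Camera  | Supplies
Mouse   | Supplies


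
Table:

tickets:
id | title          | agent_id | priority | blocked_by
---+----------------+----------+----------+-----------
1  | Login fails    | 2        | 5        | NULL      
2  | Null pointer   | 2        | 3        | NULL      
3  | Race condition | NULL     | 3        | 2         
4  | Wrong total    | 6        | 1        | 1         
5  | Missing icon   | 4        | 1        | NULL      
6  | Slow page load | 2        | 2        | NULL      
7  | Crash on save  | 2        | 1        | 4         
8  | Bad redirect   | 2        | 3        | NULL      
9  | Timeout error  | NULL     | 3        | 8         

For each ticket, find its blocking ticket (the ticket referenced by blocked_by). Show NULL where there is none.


This is a self-join: tickets is joined to a second copy of itself, matching each row's blocked_by to another row's id. Use LEFT JOIN so rows with blocked_by=NULL are kept.
  - ticket 1 (Login fails): blocked_by=NULL -> NULL
  - ticket 2 (Null pointer): blocked_by=NULL -> NULL
  - ticket 3 (Race condition): blocked_by=2 -> Null pointer
  - ticket 4 (Wrong total): blocked_by=1 -> Login fails
  - ticket 5 (Missing icon): blocked_by=NULL -> NULL
  - ticket 6 (Slow page load): blocked_by=NULL -> NULL
  - ticket 7 (Crash on save): blocked_by=4 -> Wrong total
  - ticket 8 (Bad redirect): blocked_by=NULL -> NULL
  - ticket 9 (Timeout error): blocked_by=8 -> Bad redirect

SQL:
SELECT a.title AS item, b.title AS blocked_by
FROM tickets a
LEFT JOIN tickets b ON a.blocked_by = b.id

Result:
item           | blocked_by  
---------------+-------------
Login fails    | NULL        
Null pointer   | NULL        
Race condition | Null pointer
Wrong total    | Login fails 
Missing icon   | NULL        
Slow page load | NULL        
Crash on save  | Wrong total 
Bad redirect   | NULL        
Timeout error  | Bad redirect
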